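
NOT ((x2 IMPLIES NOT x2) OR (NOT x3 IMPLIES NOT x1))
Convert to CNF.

x2 AND NOT x3 AND x1

NOT ((x2 IMPLIES NOT x2) OR (NOT x3 IMPLIES NOT x1))
⇔ NOT (NOT x2 OR NOT x2 OR (NOT x3 IMPLIES NOT x1))   [eliminate IMPLIES]
⇔ NOT (NOT x2 OR NOT x2 OR NOT NOT x3 OR NOT x1)   [eliminate IMPLIES]
⇔ NOT NOT x2 AND NOT NOT x2 AND NOT NOT NOT x3 AND NOT NOT x1   [De Morgan]
⇔ x2 AND NOT NOT x2 AND NOT NOT NOT x3 AND NOT NOT x1   [double negation]
⇔ x2 AND x2 AND NOT NOT NOT x3 AND NOT NOT x1   [double negation]
⇔ x2 AND x2 AND NOT x3 AND NOT NOT x1   [double negation]
⇔ x2 AND x2 AND NOT x3 AND x1   [double negation]
⇔ x2 AND NOT x3 AND x1   [simplify]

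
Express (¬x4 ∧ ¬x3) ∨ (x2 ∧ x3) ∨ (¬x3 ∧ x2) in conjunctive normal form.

(¬x4 ∨ x2) ∧ (¬x3 ∨ x2)

(¬x4 ∧ ¬x3) ∨ (x2 ∧ x3) ∨ (¬x3 ∧ x2)
≡ (¬x4 ∨ x2 ∨ ¬x3) ∧ (¬x4 ∨ x2 ∨ x2) ∧ (¬x4 ∨ x3 ∨ ¬x3) ∧ (¬x4 ∨ x3 ∨ x2) ∧ (¬x3 ∨ x2 ∨ ¬x3) ∧ (¬x3 ∨ x2 ∨ x2) ∧ (¬x3 ∨ x3 ∨ ¬x3) ∧ (¬x3 ∨ x3 ∨ x2)   [distribute ∨ over ∧]
≡ (¬x4 ∨ x2) ∧ (¬x3 ∨ x2)   [simplify]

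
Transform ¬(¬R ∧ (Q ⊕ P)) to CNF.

¬(¬R ∧ (Q ⊕ P))
≡ ¬(¬R ∧ (Q ∨ P) ∧ ¬(Q ∧ P))   — expand ⊕
≡ ¬¬R ∨ ¬(Q ∨ P) ∨ ¬¬(Q ∧ P)   — De Morgan
≡ R ∨ ¬(Q ∨ P) ∨ ¬¬(Q ∧ P)   — double negation
≡ R ∨ (¬Q ∧ ¬P) ∨ ¬¬(Q ∧ P)   — De Morgan
≡ R ∨ (¬Q ∧ ¬P) ∨ (Q ∧ P)   — double negation
≡ (R ∨ ¬Q ∨ Q) ∧ (R ∨ ¬Q ∨ P) ∧ (R ∨ ¬P ∨ Q) ∧ (R ∨ ¬P ∨ P)   — distribute ∨ over ∧
≡ (R ∨ ¬Q ∨ P) ∧ (R ∨ ¬P ∨ Q)   — simplify

(R ∨ ¬Q ∨ P) ∧ (R ∨ ¬P ∨ Q)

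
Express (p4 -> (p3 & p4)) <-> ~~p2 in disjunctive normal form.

(p4 -> (p3 & p4)) <-> ~~p2
⇔ ((p4 -> (p3 & p4)) -> ~~p2) & (~~p2 -> (p4 -> (p3 & p4)))   [eliminate <->]
⇔ (~(p4 -> (p3 & p4)) | ~~p2) & (~~p2 -> (p4 -> (p3 & p4)))   [eliminate ->]
⇔ (~(~p4 | (p3 & p4)) | ~~p2) & (~~p2 -> (p4 -> (p3 & p4)))   [eliminate ->]
⇔ (~(~p4 | (p3 & p4)) | ~~p2) & (~~~p2 | (p4 -> (p3 & p4)))   [eliminate ->]
⇔ (~(~p4 | (p3 & p4)) | ~~p2) & (~~~p2 | ~p4 | (p3 & p4))   [eliminate ->]
⇔ ((~~p4 & ~(p3 & p4)) | ~~p2) & (~~~p2 | ~p4 | (p3 & p4))   [De Morgan]
⇔ ((p4 & ~(p3 & p4)) | ~~p2) & (~~~p2 | ~p4 | (p3 & p4))   [double negation]
⇔ ((p4 & (~p3 | ~p4)) | ~~p2) & (~~~p2 | ~p4 | (p3 & p4))   [De Morgan]
⇔ ((p4 & (~p3 | ~p4)) | p2) & (~~~p2 | ~p4 | (p3 & p4))   [double negation]
⇔ ((p4 & (~p3 | ~p4)) | p2) & (~p2 | ~p4 | (p3 & p4))   [double negation]
⇔ (p4 & ~p3 & ~p2) | (p4 & ~p3 & ~p4) | (p4 & ~p3 & p3 & p4) | (p4 & ~p4 & ~p2) | (p4 & ~p4 & ~p4) | (p4 & ~p4 & p3 & p4) | (p2 & ~p2) | (p2 & ~p4) | (p2 & p3 & p4)   [distribute & over |]
⇔ (p4 & ~p3 & ~p2) | (p2 & ~p4) | (p2 & p3 & p4)   [simplify]

(p4 & ~p3 & ~p2) | (p2 & ~p4) | (p2 & p3 & p4)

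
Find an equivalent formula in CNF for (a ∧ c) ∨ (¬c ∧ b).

(a ∧ c) ∨ (¬c ∧ b)
≡ (a ∨ ¬c) ∧ (a ∨ b) ∧ (c ∨ ¬c) ∧ (c ∨ b)
≡ (a ∨ ¬c) ∧ (a ∨ b) ∧ (c ∨ b)

(a ∨ ¬c) ∧ (a ∨ b) ∧ (c ∨ b)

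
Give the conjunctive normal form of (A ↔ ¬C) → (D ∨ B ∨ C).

C ∨ ¬A ∨ D ∨ B

(A ↔ ¬C) → (D ∨ B ∨ C)
= ¬(A ↔ ¬C) ∨ D ∨ B ∨ C   [eliminate →]
= ¬((A → ¬C) ∧ (¬C → A)) ∨ D ∨ B ∨ C   [eliminate ↔]
= ¬((¬A ∨ ¬C) ∧ (¬C → A)) ∨ D ∨ B ∨ C   [eliminate →]
= ¬((¬A ∨ ¬C) ∧ (¬¬C ∨ A)) ∨ D ∨ B ∨ C   [eliminate →]
= ¬(¬A ∨ ¬C) ∨ ¬(¬¬C ∨ A) ∨ D ∨ B ∨ C   [De Morgan]
= (¬¬A ∧ ¬¬C) ∨ ¬(¬¬C ∨ A) ∨ D ∨ B ∨ C   [De Morgan]
= (A ∧ ¬¬C) ∨ ¬(¬¬C ∨ A) ∨ D ∨ B ∨ C   [double negation]
= (A ∧ C) ∨ ¬(¬¬C ∨ A) ∨ D ∨ B ∨ C   [double negation]
= (A ∧ C) ∨ (¬¬¬C ∧ ¬A) ∨ D ∨ B ∨ C   [De Morgan]
= (A ∧ C) ∨ (¬C ∧ ¬A) ∨ D ∨ B ∨ C   [double negation]
= (A ∨ ¬C ∨ D ∨ B ∨ C) ∧ (A ∨ ¬A ∨ D ∨ B ∨ C) ∧ (C ∨ ¬C ∨ D ∨ B ∨ C) ∧ (C ∨ ¬A ∨ D ∨ B ∨ C)   [distribute ∨ over ∧]
= C ∨ ¬A ∨ D ∨ B   [simplify]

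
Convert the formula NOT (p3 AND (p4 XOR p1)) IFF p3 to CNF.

NOT (p3 AND (p4 XOR p1)) IFF p3
≡ (NOT (p3 AND (p4 XOR p1)) IMPLIES p3) AND (p3 IMPLIES NOT (p3 AND (p4 XOR p1)))   [eliminate IFF]
≡ (NOT NOT (p3 AND (p4 XOR p1)) OR p3) AND (p3 IMPLIES NOT (p3 AND (p4 XOR p1)))   [eliminate IMPLIES]
≡ (NOT NOT (p3 AND (p4 OR p1) AND NOT (p4 AND p1)) OR p3) AND (p3 IMPLIES NOT (p3 AND (p4 XOR p1)))   [expand XOR]
≡ (NOT NOT (p3 AND (p4 OR p1) AND NOT (p4 AND p1)) OR p3) AND (NOT p3 OR NOT (p3 AND (p4 XOR p1)))   [eliminate IMPLIES]
≡ (NOT NOT (p3 AND (p4 OR p1) AND NOT (p4 AND p1)) OR p3) AND (NOT p3 OR NOT (p3 AND (p4 OR p1) AND NOT (p4 AND p1)))   [expand XOR]
≡ ((p3 AND (p4 OR p1) AND NOT (p4 AND p1)) OR p3) AND (NOT p3 OR NOT (p3 AND (p4 OR p1) AND NOT (p4 AND p1)))   [double negation]
≡ ((p3 AND (p4 OR p1) AND (NOT p4 OR NOT p1)) OR p3) AND (NOT p3 OR NOT (p3 AND (p4 OR p1) AND NOT (p4 AND p1)))   [De Morgan]
≡ ((p3 AND (p4 OR p1) AND (NOT p4 OR NOT p1)) OR p3) AND (NOT p3 OR NOT p3 OR NOT (p4 OR p1) OR NOT NOT (p4 AND p1))   [De Morgan]
≡ ((p3 AND (p4 OR p1) AND (NOT p4 OR NOT p1)) OR p3) AND (NOT p3 OR NOT p3 OR (NOT p4 AND NOT p1) OR NOT NOT (p4 AND p1))   [De Morgan]
≡ ((p3 AND (p4 OR p1) AND (NOT p4 OR NOT p1)) OR p3) AND (NOT p3 OR NOT p3 OR (NOT p4 AND NOT p1) OR (p4 AND p1))   [double negation]
≡ (p3 OR p3) AND (p4 OR p1 OR p3) AND (NOT p4 OR NOT p1 OR p3) AND (NOT p3 OR NOT p3 OR NOT p4 OR p4) AND (NOT p3 OR NOT p3 OR NOT p4 OR p1) AND (NOT p3 OR NOT p3 OR NOT p1 OR p4) AND (NOT p3 OR NOT p3 OR NOT p1 OR p1)   [distribute OR over AND]
≡ p3 AND (NOT p3 OR NOT p4 OR p1) AND (NOT p3 OR NOT p1 OR p4)   [simplify]

p3 AND (NOT p3 OR NOT p4 OR p1) AND (NOT p3 OR NOT p1 OR p4)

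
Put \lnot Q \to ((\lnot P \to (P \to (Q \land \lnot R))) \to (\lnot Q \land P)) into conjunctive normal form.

Q \lor P

\lnot Q \to ((\lnot P \to (P \to (Q \land \lnot R))) \to (\lnot Q \land P))
≡ \lnot \lnot Q \lor ((\lnot P \to (P \to (Q \land \lnot R))) \to (\lnot Q \land P))   — eliminate \to
≡ \lnot \lnot Q \lor \lnot (\lnot P \to (P \to (Q \land \lnot R))) \lor (\lnot Q \land P)   — eliminate \to
≡ \lnot \lnot Q \lor \lnot (\lnot \lnot P \lor (P \to (Q \land \lnot R))) \lor (\lnot Q \land P)   — eliminate \to
≡ \lnot \lnot Q \lor \lnot (\lnot \lnot P \lor \lnot P \lor (Q \land \lnot R)) \lor (\lnot Q \land P)   — eliminate \to
≡ Q \lor \lnot (\lnot \lnot P \lor \lnot P \lor (Q \land \lnot R)) \lor (\lnot Q \land P)   — double negation
≡ Q \lor (\lnot \lnot \lnot P \land \lnot \lnot P \land \lnot (Q \land \lnot R)) \lor (\lnot Q \land P)   — De Morgan
≡ Q \lor (\lnot P \land \lnot \lnot P \land \lnot (Q \land \lnot R)) \lor (\lnot Q \land P)   — double negation
≡ Q \lor (\lnot P \land P \land \lnot (Q \land \lnot R)) \lor (\lnot Q \land P)   — double negation
≡ Q \lor (\lnot P \land P \land (\lnot Q \lor \lnot \lnot R)) \lor (\lnot Q \land P)   — De Morgan
≡ Q \lor (\lnot P \land P \land (\lnot Q \lor R)) \lor (\lnot Q \land P)   — double negation
≡ (Q \lor \lnot P \lor \lnot Q) \land (Q \lor \lnot P \lor P) \land (Q \lor P \lor \lnot Q) \land (Q \lor P \lor P) \land (Q \lor \lnot Q \lor R \lor \lnot Q) \land (Q \lor \lnot Q \lor R \lor P)   — distribute \lor over \land
≡ Q \lor P   — simplify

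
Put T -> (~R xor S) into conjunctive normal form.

(~T | ~R | S) & (~T | R | ~S)

T -> (~R xor S)
= ~T | (~R xor S)   [eliminate ->]
= ~T | ((~R | S) & ~(~R & S))   [expand xor]
= ~T | ((~R | S) & (~~R | ~S))   [De Morgan]
= ~T | ((~R | S) & (R | ~S))   [double negation]
= (~T | ~R | S) & (~T | R | ~S)   [distribute | over &]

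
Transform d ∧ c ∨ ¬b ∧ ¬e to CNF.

d ∧ c ∨ ¬b ∧ ¬e
⇔ (d ∨ ¬b) ∧ (d ∨ ¬e) ∧ (c ∨ ¬b) ∧ (c ∨ ¬e)   — distribute ∨ over ∧

(d ∨ ¬b) ∧ (d ∨ ¬e) ∧ (c ∨ ¬b) ∧ (c ∨ ¬e)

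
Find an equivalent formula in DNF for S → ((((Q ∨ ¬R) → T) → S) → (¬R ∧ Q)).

¬S ∨ (¬R ∧ Q)

S → ((((Q ∨ ¬R) → T) → S) → (¬R ∧ Q))
≡ ¬S ∨ ((((Q ∨ ¬R) → T) → S) → (¬R ∧ Q))   (eliminate →)
≡ ¬S ∨ ¬(((Q ∨ ¬R) → T) → S) ∨ (¬R ∧ Q)   (eliminate →)
≡ ¬S ∨ ¬(¬((Q ∨ ¬R) → T) ∨ S) ∨ (¬R ∧ Q)   (eliminate →)
≡ ¬S ∨ ¬(¬(¬(Q ∨ ¬R) ∨ T) ∨ S) ∨ (¬R ∧ Q)   (eliminate →)
≡ ¬S ∨ (¬¬(¬(Q ∨ ¬R) ∨ T) ∧ ¬S) ∨ (¬R ∧ Q)   (De Morgan)
≡ ¬S ∨ ((¬(Q ∨ ¬R) ∨ T) ∧ ¬S) ∨ (¬R ∧ Q)   (double negation)
≡ ¬S ∨ (((¬Q ∧ ¬¬R) ∨ T) ∧ ¬S) ∨ (¬R ∧ Q)   (De Morgan)
≡ ¬S ∨ (((¬Q ∧ R) ∨ T) ∧ ¬S) ∨ (¬R ∧ Q)   (double negation)
≡ ¬S ∨ (¬Q ∧ R ∧ ¬S) ∨ (T ∧ ¬S) ∨ (¬R ∧ Q)   (distribute ∧ over ∨)
≡ ¬S ∨ (¬R ∧ Q)   (simplify)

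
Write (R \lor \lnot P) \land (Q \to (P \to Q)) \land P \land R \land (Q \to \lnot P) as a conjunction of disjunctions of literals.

P \land R \land (\lnot Q \lor \lnot P)

(R \lor \lnot P) \land (Q \to (P \to Q)) \land P \land R \land (Q \to \lnot P)
≡ (R \lor \lnot P) \land (\lnot Q \lor (P \to Q)) \land P \land R \land (Q \to \lnot P)   (eliminate \to)
≡ (R \lor \lnot P) \land (\lnot Q \lor \lnot P \lor Q) \land P \land R \land (Q \to \lnot P)   (eliminate \to)
≡ (R \lor \lnot P) \land (\lnot Q \lor \lnot P \lor Q) \land P \land R \land (\lnot Q \lor \lnot P)   (eliminate \to)
≡ P \land R \land (\lnot Q \lor \lnot P)   (simplify)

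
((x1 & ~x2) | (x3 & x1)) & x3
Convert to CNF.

x1 & x3

((x1 & ~x2) | (x3 & x1)) & x3
≡ (x1 | x3) & (x1 | x1) & (~x2 | x3) & (~x2 | x1) & x3   (distribute | over &)
≡ x1 & x3   (simplify)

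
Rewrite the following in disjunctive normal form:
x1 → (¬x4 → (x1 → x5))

x1 → (¬x4 → (x1 → x5))
= ¬x1 ∨ (¬x4 → (x1 → x5))   [eliminate →]
= ¬x1 ∨ ¬¬x4 ∨ (x1 → x5)   [eliminate →]
= ¬x1 ∨ ¬¬x4 ∨ ¬x1 ∨ x5   [eliminate →]
= ¬x1 ∨ x4 ∨ ¬x1 ∨ x5   [double negation]
= ¬x1 ∨ x4 ∨ x5   [simplify]

¬x1 ∨ x4 ∨ x5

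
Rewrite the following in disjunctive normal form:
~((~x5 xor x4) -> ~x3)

~((~x5 xor x4) -> ~x3)
= ~(~(~x5 xor x4) | ~x3)   [eliminate ->]
= ~(~((~x5 & ~x4) | (~~x5 & x4)) | ~x3)   [expand xor]
= ~~((~x5 & ~x4) | (~~x5 & x4)) & ~~x3   [De Morgan]
= ((~x5 & ~x4) | (~~x5 & x4)) & ~~x3   [double negation]
= ((~x5 & ~x4) | (x5 & x4)) & ~~x3   [double negation]
= ((~x5 & ~x4) | (x5 & x4)) & x3   [double negation]
= (~x5 & ~x4 & x3) | (x5 & x4 & x3)   [distribute & over |]

(~x5 & ~x4 & x3) | (x5 & x4 & x3)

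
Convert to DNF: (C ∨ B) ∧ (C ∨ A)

(C ∨ B) ∧ (C ∨ A)
≡ (C ∧ C) ∨ (C ∧ A) ∨ (B ∧ C) ∨ (B ∧ A)   [distribute ∧ over ∨]
≡ C ∨ (B ∧ A)   [simplify]

C ∨ (B ∧ A)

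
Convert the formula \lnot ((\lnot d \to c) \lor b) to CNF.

\lnot ((\lnot d \to c) \lor b)
≡ \lnot (\lnot \lnot d \lor c \lor b)   [eliminate \to]
≡ \lnot \lnot \lnot d \land \lnot c \land \lnot b   [De Morgan]
≡ \lnot d \land \lnot c \land \lnot b   [double negation]

\lnot d \land \lnot c \land \lnot b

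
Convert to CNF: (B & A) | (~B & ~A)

(B & A) | (~B & ~A)
≡ (B | ~B) & (B | ~A) & (A | ~B) & (A | ~A)   (distribute | over &)
≡ (B | ~A) & (A | ~B)   (simplify)

(B | ~A) & (A | ~B)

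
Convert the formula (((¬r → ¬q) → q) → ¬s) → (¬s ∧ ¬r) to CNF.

(¬r ∨ q) ∧ (q ∨ ¬s) ∧ (s ∨ ¬r)

(((¬r → ¬q) → q) → ¬s) → (¬s ∧ ¬r)
= ¬(((¬r → ¬q) → q) → ¬s) ∨ (¬s ∧ ¬r)   [eliminate →]
= ¬(¬((¬r → ¬q) → q) ∨ ¬s) ∨ (¬s ∧ ¬r)   [eliminate →]
= ¬(¬(¬(¬r → ¬q) ∨ q) ∨ ¬s) ∨ (¬s ∧ ¬r)   [eliminate →]
= ¬(¬(¬(¬¬r ∨ ¬q) ∨ q) ∨ ¬s) ∨ (¬s ∧ ¬r)   [eliminate →]
= (¬¬(¬(¬¬r ∨ ¬q) ∨ q) ∧ ¬¬s) ∨ (¬s ∧ ¬r)   [De Morgan]
= ((¬(¬¬r ∨ ¬q) ∨ q) ∧ ¬¬s) ∨ (¬s ∧ ¬r)   [double negation]
= (((¬¬¬r ∧ ¬¬q) ∨ q) ∧ ¬¬s) ∨ (¬s ∧ ¬r)   [De Morgan]
= (((¬r ∧ ¬¬q) ∨ q) ∧ ¬¬s) ∨ (¬s ∧ ¬r)   [double negation]
= (((¬r ∧ q) ∨ q) ∧ ¬¬s) ∨ (¬s ∧ ¬r)   [double negation]
= (((¬r ∧ q) ∨ q) ∧ s) ∨ (¬s ∧ ¬r)   [double negation]
= (¬r ∨ q ∨ ¬s) ∧ (¬r ∨ q ∨ ¬r) ∧ (q ∨ q ∨ ¬s) ∧ (q ∨ q ∨ ¬r) ∧ (s ∨ ¬s) ∧ (s ∨ ¬r)   [distribute ∨ over ∧]
= (¬r ∨ q) ∧ (q ∨ ¬s) ∧ (s ∨ ¬r)   [simplify]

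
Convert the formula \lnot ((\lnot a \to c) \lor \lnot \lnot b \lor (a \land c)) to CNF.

\lnot ((\lnot a \to c) \lor \lnot \lnot b \lor (a \land c))
⇔ \lnot (\lnot \lnot a \lor c \lor \lnot \lnot b \lor (a \land c))   [eliminate \to]
⇔ \lnot \lnot \lnot a \land \lnot c \land \lnot \lnot \lnot b \land \lnot (a \land c)   [De Morgan]
⇔ \lnot a \land \lnot c \land \lnot \lnot \lnot b \land \lnot (a \land c)   [double negation]
⇔ \lnot a \land \lnot c \land \lnot b \land \lnot (a \land c)   [double negation]
⇔ \lnot a \land \lnot c \land \lnot b \land (\lnot a \lor \lnot c)   [De Morgan]
⇔ \lnot a \land \lnot c \land \lnot b   [simplify]

\lnot a \land \lnot c \land \lnot b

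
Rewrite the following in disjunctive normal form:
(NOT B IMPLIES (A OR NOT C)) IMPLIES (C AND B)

(NOT B AND NOT A AND C) OR (C AND B)

(NOT B IMPLIES (A OR NOT C)) IMPLIES (C AND B)
= NOT (NOT B IMPLIES (A OR NOT C)) OR (C AND B)   [eliminate IMPLIES]
= NOT (NOT NOT B OR A OR NOT C) OR (C AND B)   [eliminate IMPLIES]
= (NOT NOT NOT B AND NOT A AND NOT NOT C) OR (C AND B)   [De Morgan]
= (NOT B AND NOT A AND NOT NOT C) OR (C AND B)   [double negation]
= (NOT B AND NOT A AND C) OR (C AND B)   [double negation]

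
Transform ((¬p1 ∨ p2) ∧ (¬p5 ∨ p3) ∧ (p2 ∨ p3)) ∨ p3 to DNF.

(p2 ∧ ¬p5) ∨ p3

((¬p1 ∨ p2) ∧ (¬p5 ∨ p3) ∧ (p2 ∨ p3)) ∨ p3
≡ (¬p1 ∧ ¬p5 ∧ p2) ∨ (¬p1 ∧ ¬p5 ∧ p3) ∨ (¬p1 ∧ p3 ∧ p2) ∨ (¬p1 ∧ p3 ∧ p3) ∨ (p2 ∧ ¬p5 ∧ p2) ∨ (p2 ∧ ¬p5 ∧ p3) ∨ (p2 ∧ p3 ∧ p2) ∨ (p2 ∧ p3 ∧ p3) ∨ p3   [distribute ∧ over ∨]
≡ (p2 ∧ ¬p5) ∨ p3   [simplify]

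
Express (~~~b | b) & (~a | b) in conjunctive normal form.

~a | b

(~~~b | b) & (~a | b)
= (~b | b) & (~a | b)   [double negation]
= ~a | b   [simplify]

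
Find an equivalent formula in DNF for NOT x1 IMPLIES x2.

x1 OR x2

NOT x1 IMPLIES x2
≡ NOT NOT x1 OR x2   [eliminate IMPLIES]
≡ x1 OR x2   [double negation]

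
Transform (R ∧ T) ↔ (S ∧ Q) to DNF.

(R ∧ T) ↔ (S ∧ Q)
≡ ((R ∧ T) → (S ∧ Q)) ∧ ((S ∧ Q) → (R ∧ T))   — eliminate ↔
≡ (¬(R ∧ T) ∨ (S ∧ Q)) ∧ ((S ∧ Q) → (R ∧ T))   — eliminate →
≡ (¬(R ∧ T) ∨ (S ∧ Q)) ∧ (¬(S ∧ Q) ∨ (R ∧ T))   — eliminate →
≡ (¬R ∨ ¬T ∨ (S ∧ Q)) ∧ (¬(S ∧ Q) ∨ (R ∧ T))   — De Morgan
≡ (¬R ∨ ¬T ∨ (S ∧ Q)) ∧ (¬S ∨ ¬Q ∨ (R ∧ T))   — De Morgan
≡ (¬R ∧ ¬S) ∨ (¬R ∧ ¬Q) ∨ (¬R ∧ R ∧ T) ∨ (¬T ∧ ¬S) ∨ (¬T ∧ ¬Q) ∨ (¬T ∧ R ∧ T) ∨ (S ∧ Q ∧ ¬S) ∨ (S ∧ Q ∧ ¬Q) ∨ (S ∧ Q ∧ R ∧ T)   — distribute ∧ over ∨
≡ (¬R ∧ ¬S) ∨ (¬R ∧ ¬Q) ∨ (¬T ∧ ¬S) ∨ (¬T ∧ ¬Q) ∨ (S ∧ Q ∧ R ∧ T)   — simplify

(¬R ∧ ¬S) ∨ (¬R ∧ ¬Q) ∨ (¬T ∧ ¬S) ∨ (¬T ∧ ¬Q) ∨ (S ∧ Q ∧ R ∧ T)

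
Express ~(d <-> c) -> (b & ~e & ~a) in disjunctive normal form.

~(d <-> c) -> (b & ~e & ~a)
≡ ~~(d <-> c) | (b & ~e & ~a)   — eliminate ->
≡ ~~((d -> c) & (c -> d)) | (b & ~e & ~a)   — eliminate <->
≡ ~~((~d | c) & (c -> d)) | (b & ~e & ~a)   — eliminate ->
≡ ~~((~d | c) & (~c | d)) | (b & ~e & ~a)   — eliminate ->
≡ ((~d | c) & (~c | d)) | (b & ~e & ~a)   — double negation
≡ (~d & ~c) | (~d & d) | (c & ~c) | (c & d) | (b & ~e & ~a)   — distribute & over |
≡ (~d & ~c) | (c & d) | (b & ~e & ~a)   — simplify

(~d & ~c) | (c & d) | (b & ~e & ~a)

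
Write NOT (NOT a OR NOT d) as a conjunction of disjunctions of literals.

a AND d

NOT (NOT a OR NOT d)
= NOT NOT a AND NOT NOT d   [De Morgan]
= a AND NOT NOT d   [double negation]
= a AND d   [double negation]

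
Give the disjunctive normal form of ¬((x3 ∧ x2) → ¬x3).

¬((x3 ∧ x2) → ¬x3)
⇔ ¬(¬(x3 ∧ x2) ∨ ¬x3)   [eliminate →]
⇔ ¬¬(x3 ∧ x2) ∧ ¬¬x3   [De Morgan]
⇔ x3 ∧ x2 ∧ ¬¬x3   [double negation]
⇔ x3 ∧ x2 ∧ x3   [double negation]
⇔ x3 ∧ x2   [simplify]

x3 ∧ x2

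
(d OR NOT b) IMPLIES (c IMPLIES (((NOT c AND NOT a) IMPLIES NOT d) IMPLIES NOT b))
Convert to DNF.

(NOT d AND b) OR NOT c OR NOT b

(d OR NOT b) IMPLIES (c IMPLIES (((NOT c AND NOT a) IMPLIES NOT d) IMPLIES NOT b))
≡ NOT (d OR NOT b) OR (c IMPLIES (((NOT c AND NOT a) IMPLIES NOT d) IMPLIES NOT b))   [eliminate IMPLIES]
≡ NOT (d OR NOT b) OR NOT c OR (((NOT c AND NOT a) IMPLIES NOT d) IMPLIES NOT b)   [eliminate IMPLIES]
≡ NOT (d OR NOT b) OR NOT c OR NOT ((NOT c AND NOT a) IMPLIES NOT d) OR NOT b   [eliminate IMPLIES]
≡ NOT (d OR NOT b) OR NOT c OR NOT (NOT (NOT c AND NOT a) OR NOT d) OR NOT b   [eliminate IMPLIES]
≡ (NOT d AND NOT NOT b) OR NOT c OR NOT (NOT (NOT c AND NOT a) OR NOT d) OR NOT b   [De Morgan]
≡ (NOT d AND b) OR NOT c OR NOT (NOT (NOT c AND NOT a) OR NOT d) OR NOT b   [double negation]
≡ (NOT d AND b) OR NOT c OR (NOT NOT (NOT c AND NOT a) AND NOT NOT d) OR NOT b   [De Morgan]
≡ (NOT d AND b) OR NOT c OR (NOT c AND NOT a AND NOT NOT d) OR NOT b   [double negation]
≡ (NOT d AND b) OR NOT c OR (NOT c AND NOT a AND d) OR NOT b   [double negation]
≡ (NOT d AND b) OR NOT c OR NOT b   [simplify]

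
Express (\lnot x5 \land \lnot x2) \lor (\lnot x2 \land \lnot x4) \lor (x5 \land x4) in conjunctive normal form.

(\lnot x5 \land \lnot x2) \lor (\lnot x2 \land \lnot x4) \lor (x5 \land x4)
= (\lnot x5 \lor \lnot x2 \lor x5) \land (\lnot x5 \lor \lnot x2 \lor x4) \land (\lnot x5 \lor \lnot x4 \lor x5) \land (\lnot x5 \lor \lnot x4 \lor x4) \land (\lnot x2 \lor \lnot x2 \lor x5) \land (\lnot x2 \lor \lnot x2 \lor x4) \land (\lnot x2 \lor \lnot x4 \lor x5) \land (\lnot x2 \lor \lnot x4 \lor x4)   — distribute \lor over \land
= (\lnot x2 \lor x5) \land (\lnot x2 \lor x4)   — simplify

(\lnot x2 \lor x5) \land (\lnot x2 \lor x4)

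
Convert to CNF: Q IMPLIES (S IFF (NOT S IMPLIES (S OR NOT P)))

Q IMPLIES (S IFF (NOT S IMPLIES (S OR NOT P)))
≡ NOT Q OR (S IFF (NOT S IMPLIES (S OR NOT P)))   [eliminate IMPLIES]
≡ NOT Q OR ((S IMPLIES (NOT S IMPLIES (S OR NOT P))) AND ((NOT S IMPLIES (S OR NOT P)) IMPLIES S))   [eliminate IFF]
≡ NOT Q OR ((NOT S OR (NOT S IMPLIES (S OR NOT P))) AND ((NOT S IMPLIES (S OR NOT P)) IMPLIES S))   [eliminate IMPLIES]
≡ NOT Q OR ((NOT S OR NOT NOT S OR S OR NOT P) AND ((NOT S IMPLIES (S OR NOT P)) IMPLIES S))   [eliminate IMPLIES]
≡ NOT Q OR ((NOT S OR NOT NOT S OR S OR NOT P) AND (NOT (NOT S IMPLIES (S OR NOT P)) OR S))   [eliminate IMPLIES]
≡ NOT Q OR ((NOT S OR NOT NOT S OR S OR NOT P) AND (NOT (NOT NOT S OR S OR NOT P) OR S))   [eliminate IMPLIES]
≡ NOT Q OR ((NOT S OR S OR S OR NOT P) AND (NOT (NOT NOT S OR S OR NOT P) OR S))   [double negation]
≡ NOT Q OR ((NOT S OR S OR S OR NOT P) AND ((NOT NOT NOT S AND NOT S AND NOT NOT P) OR S))   [De Morgan]
≡ NOT Q OR ((NOT S OR S OR S OR NOT P) AND ((NOT S AND NOT S AND NOT NOT P) OR S))   [double negation]
≡ NOT Q OR ((NOT S OR S OR S OR NOT P) AND ((NOT S AND NOT S AND P) OR S))   [double negation]
≡ (NOT Q OR NOT S OR S OR S OR NOT P) AND (NOT Q OR NOT S OR S) AND (NOT Q OR NOT S OR S) AND (NOT Q OR P OR S)   [distribute OR over AND]
≡ NOT Q OR P OR S   [simplify]

NOT Q OR P OR S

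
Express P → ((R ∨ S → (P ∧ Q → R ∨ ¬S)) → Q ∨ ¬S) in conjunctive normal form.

¬P ∨ Q ∨ ¬S

P → ((R ∨ S → (P ∧ Q → R ∨ ¬S)) → Q ∨ ¬S)
= ¬P ∨ ((R ∨ S → (P ∧ Q → R ∨ ¬S)) → Q ∨ ¬S)
= ¬P ∨ ¬(R ∨ S → (P ∧ Q → R ∨ ¬S)) ∨ Q ∨ ¬S
= ¬P ∨ ¬(¬(R ∨ S) ∨ (P ∧ Q → R ∨ ¬S)) ∨ Q ∨ ¬S
= ¬P ∨ ¬(¬(R ∨ S) ∨ ¬(P ∧ Q) ∨ R ∨ ¬S) ∨ Q ∨ ¬S
= ¬P ∨ ¬¬(R ∨ S) ∧ ¬¬(P ∧ Q) ∧ ¬R ∧ ¬¬S ∨ Q ∨ ¬S
= ¬P ∨ (R ∨ S) ∧ ¬¬(P ∧ Q) ∧ ¬R ∧ ¬¬S ∨ Q ∨ ¬S
= ¬P ∨ (R ∨ S) ∧ P ∧ Q ∧ ¬R ∧ ¬¬S ∨ Q ∨ ¬S
= ¬P ∨ (R ∨ S) ∧ P ∧ Q ∧ ¬R ∧ S ∨ Q ∨ ¬S
= (¬P ∨ R ∨ S ∨ Q ∨ ¬S) ∧ (¬P ∨ P ∨ Q ∨ ¬S) ∧ (¬P ∨ Q ∨ Q ∨ ¬S) ∧ (¬P ∨ ¬R ∨ Q ∨ ¬S) ∧ (¬P ∨ S ∨ Q ∨ ¬S)
= ¬P ∨ Q ∨ ¬S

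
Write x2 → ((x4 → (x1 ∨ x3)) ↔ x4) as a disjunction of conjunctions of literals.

x2 → ((x4 → (x1 ∨ x3)) ↔ x4)
≡ ¬x2 ∨ ((x4 → (x1 ∨ x3)) ↔ x4)   [eliminate →]
≡ ¬x2 ∨ (((x4 → (x1 ∨ x3)) → x4) ∧ (x4 → (x4 → (x1 ∨ x3))))   [eliminate ↔]
≡ ¬x2 ∨ ((¬(x4 → (x1 ∨ x3)) ∨ x4) ∧ (x4 → (x4 → (x1 ∨ x3))))   [eliminate →]
≡ ¬x2 ∨ ((¬(¬x4 ∨ x1 ∨ x3) ∨ x4) ∧ (x4 → (x4 → (x1 ∨ x3))))   [eliminate →]
≡ ¬x2 ∨ ((¬(¬x4 ∨ x1 ∨ x3) ∨ x4) ∧ (¬x4 ∨ (x4 → (x1 ∨ x3))))   [eliminate →]
≡ ¬x2 ∨ ((¬(¬x4 ∨ x1 ∨ x3) ∨ x4) ∧ (¬x4 ∨ ¬x4 ∨ x1 ∨ x3))   [eliminate →]
≡ ¬x2 ∨ (((¬¬x4 ∧ ¬x1 ∧ ¬x3) ∨ x4) ∧ (¬x4 ∨ ¬x4 ∨ x1 ∨ x3))   [De Morgan]
≡ ¬x2 ∨ (((x4 ∧ ¬x1 ∧ ¬x3) ∨ x4) ∧ (¬x4 ∨ ¬x4 ∨ x1 ∨ x3))   [double negation]
≡ ¬x2 ∨ (x4 ∧ ¬x1 ∧ ¬x3 ∧ ¬x4) ∨ (x4 ∧ ¬x1 ∧ ¬x3 ∧ ¬x4) ∨ (x4 ∧ ¬x1 ∧ ¬x3 ∧ x1) ∨ (x4 ∧ ¬x1 ∧ ¬x3 ∧ x3) ∨ (x4 ∧ ¬x4) ∨ (x4 ∧ ¬x4) ∨ (x4 ∧ x1) ∨ (x4 ∧ x3)   [distribute ∧ over ∨]
≡ ¬x2 ∨ (x4 ∧ x1) ∨ (x4 ∧ x3)   [simplify]

¬x2 ∨ (x4 ∧ x1) ∨ (x4 ∧ x3)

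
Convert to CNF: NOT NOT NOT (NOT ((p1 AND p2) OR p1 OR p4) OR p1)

(p1 OR p4) AND NOT p1

NOT NOT NOT (NOT ((p1 AND p2) OR p1 OR p4) OR p1)
⇔ NOT (NOT ((p1 AND p2) OR p1 OR p4) OR p1)
⇔ NOT NOT ((p1 AND p2) OR p1 OR p4) AND NOT p1
⇔ ((p1 AND p2) OR p1 OR p4) AND NOT p1
⇔ (p1 OR p1 OR p4) AND (p2 OR p1 OR p4) AND NOT p1
⇔ (p1 OR p4) AND NOT p1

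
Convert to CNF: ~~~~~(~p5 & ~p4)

p5 | p4

~~~~~(~p5 & ~p4)
≡ ~~~(~p5 & ~p4)   [double negation]
≡ ~(~p5 & ~p4)   [double negation]
≡ ~~p5 | ~~p4   [De Morgan]
≡ p5 | ~~p4   [double negation]
≡ p5 | p4   [double negation]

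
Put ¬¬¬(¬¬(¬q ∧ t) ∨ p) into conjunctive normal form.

(q ∨ ¬t) ∧ ¬p

¬¬¬(¬¬(¬q ∧ t) ∨ p)
⇔ ¬(¬¬(¬q ∧ t) ∨ p)   [double negation]
⇔ ¬¬¬(¬q ∧ t) ∧ ¬p   [De Morgan]
⇔ ¬(¬q ∧ t) ∧ ¬p   [double negation]
⇔ (¬¬q ∨ ¬t) ∧ ¬p   [De Morgan]
⇔ (q ∨ ¬t) ∧ ¬p   [double negation]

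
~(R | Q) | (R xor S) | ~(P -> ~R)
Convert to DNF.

~(R | Q) | (R xor S) | ~(P -> ~R)
⇔ ~(R | Q) | (R & ~S) | (~R & S) | ~(P -> ~R)   [expand xor]
⇔ ~(R | Q) | (R & ~S) | (~R & S) | ~(~P | ~R)   [eliminate ->]
⇔ (~R & ~Q) | (R & ~S) | (~R & S) | ~(~P | ~R)   [De Morgan]
⇔ (~R & ~Q) | (R & ~S) | (~R & S) | (~~P & ~~R)   [De Morgan]
⇔ (~R & ~Q) | (R & ~S) | (~R & S) | (P & ~~R)   [double negation]
⇔ (~R & ~Q) | (R & ~S) | (~R & S) | (P & R)   [double negation]

(~R & ~Q) | (R & ~S) | (~R & S) | (P & R)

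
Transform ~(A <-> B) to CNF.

(A | B) & (~B | ~A)

~(A <-> B)
= ~((A -> B) & (B -> A))   [eliminate <->]
= ~((~A | B) & (B -> A))   [eliminate ->]
= ~((~A | B) & (~B | A))   [eliminate ->]
= ~(~A | B) | ~(~B | A)   [De Morgan]
= (~~A & ~B) | ~(~B | A)   [De Morgan]
= (A & ~B) | ~(~B | A)   [double negation]
= (A & ~B) | (~~B & ~A)   [De Morgan]
= (A & ~B) | (B & ~A)   [double negation]
= (A | B) & (A | ~A) & (~B | B) & (~B | ~A)   [distribute | over &]
= (A | B) & (~B | ~A)   [simplify]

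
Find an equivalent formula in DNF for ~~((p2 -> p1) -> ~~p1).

(p2 & ~p1) | p1

~~((p2 -> p1) -> ~~p1)
≡ ~~(~(p2 -> p1) | ~~p1)   — eliminate ->
≡ ~~(~(~p2 | p1) | ~~p1)   — eliminate ->
≡ ~(~p2 | p1) | ~~p1   — double negation
≡ (~~p2 & ~p1) | ~~p1   — De Morgan
≡ (p2 & ~p1) | ~~p1   — double negation
≡ (p2 & ~p1) | p1   — double negation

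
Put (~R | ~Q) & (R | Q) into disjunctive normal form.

(~R | ~Q) & (R | Q)
= (~R & R) | (~R & Q) | (~Q & R) | (~Q & Q)   [distribute & over |]
= (~R & Q) | (~Q & R)   [simplify]

(~R & Q) | (~Q & R)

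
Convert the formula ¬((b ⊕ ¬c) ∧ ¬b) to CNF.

¬((b ⊕ ¬c) ∧ ¬b)
= ¬((b ∨ ¬c) ∧ ¬(b ∧ ¬c) ∧ ¬b)   (expand ⊕)
= ¬(b ∨ ¬c) ∨ ¬¬(b ∧ ¬c) ∨ ¬¬b   (De Morgan)
= (¬b ∧ ¬¬c) ∨ ¬¬(b ∧ ¬c) ∨ ¬¬b   (De Morgan)
= (¬b ∧ c) ∨ ¬¬(b ∧ ¬c) ∨ ¬¬b   (double negation)
= (¬b ∧ c) ∨ (b ∧ ¬c) ∨ ¬¬b   (double negation)
= (¬b ∧ c) ∨ (b ∧ ¬c) ∨ b   (double negation)
= (¬b ∨ b ∨ b) ∧ (¬b ∨ ¬c ∨ b) ∧ (c ∨ b ∨ b) ∧ (c ∨ ¬c ∨ b)   (distribute ∨ over ∧)
= c ∨ b   (simplify)

c ∨ b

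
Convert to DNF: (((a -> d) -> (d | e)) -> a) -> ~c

(((a -> d) -> (d | e)) -> a) -> ~c
≡ ~(((a -> d) -> (d | e)) -> a) | ~c   (eliminate ->)
≡ ~(~((a -> d) -> (d | e)) | a) | ~c   (eliminate ->)
≡ ~(~(~(a -> d) | d | e) | a) | ~c   (eliminate ->)
≡ ~(~(~(~a | d) | d | e) | a) | ~c   (eliminate ->)
≡ (~~(~(~a | d) | d | e) & ~a) | ~c   (De Morgan)
≡ ((~(~a | d) | d | e) & ~a) | ~c   (double negation)
≡ (((~~a & ~d) | d | e) & ~a) | ~c   (De Morgan)
≡ (((a & ~d) | d | e) & ~a) | ~c   (double negation)
≡ (a & ~d & ~a) | (d & ~a) | (e & ~a) | ~c   (distribute & over |)
≡ (d & ~a) | (e & ~a) | ~c   (simplify)

(d & ~a) | (e & ~a) | ~c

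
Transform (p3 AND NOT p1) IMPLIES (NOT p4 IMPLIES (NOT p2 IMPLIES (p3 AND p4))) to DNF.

NOT p3 OR p1 OR p4 OR p2

(p3 AND NOT p1) IMPLIES (NOT p4 IMPLIES (NOT p2 IMPLIES (p3 AND p4)))
⇔ NOT (p3 AND NOT p1) OR (NOT p4 IMPLIES (NOT p2 IMPLIES (p3 AND p4)))   [eliminate IMPLIES]
⇔ NOT (p3 AND NOT p1) OR NOT NOT p4 OR (NOT p2 IMPLIES (p3 AND p4))   [eliminate IMPLIES]
⇔ NOT (p3 AND NOT p1) OR NOT NOT p4 OR NOT NOT p2 OR (p3 AND p4)   [eliminate IMPLIES]
⇔ NOT p3 OR NOT NOT p1 OR NOT NOT p4 OR NOT NOT p2 OR (p3 AND p4)   [De Morgan]
⇔ NOT p3 OR p1 OR NOT NOT p4 OR NOT NOT p2 OR (p3 AND p4)   [double negation]
⇔ NOT p3 OR p1 OR p4 OR NOT NOT p2 OR (p3 AND p4)   [double negation]
⇔ NOT p3 OR p1 OR p4 OR p2 OR (p3 AND p4)   [double negation]
⇔ NOT p3 OR p1 OR p4 OR p2   [simplify]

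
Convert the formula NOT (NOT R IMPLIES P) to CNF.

NOT R AND NOT P

NOT (NOT R IMPLIES P)
= NOT (NOT NOT R OR P)   [eliminate IMPLIES]
= NOT NOT NOT R AND NOT P   [De Morgan]
= NOT R AND NOT P   [double negation]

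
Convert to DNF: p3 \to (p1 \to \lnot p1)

\lnot p3 \lor \lnot p1

p3 \to (p1 \to \lnot p1)
≡ \lnot p3 \lor (p1 \to \lnot p1)   [eliminate \to]
≡ \lnot p3 \lor \lnot p1 \lor \lnot p1   [eliminate \to]
≡ \lnot p3 \lor \lnot p1   [simplify]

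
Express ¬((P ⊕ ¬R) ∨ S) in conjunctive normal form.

¬((P ⊕ ¬R) ∨ S)
≡ ¬(((P ∨ ¬R) ∧ ¬(P ∧ ¬R)) ∨ S)   [expand ⊕]
≡ ¬((P ∨ ¬R) ∧ ¬(P ∧ ¬R)) ∧ ¬S   [De Morgan]
≡ (¬(P ∨ ¬R) ∨ ¬¬(P ∧ ¬R)) ∧ ¬S   [De Morgan]
≡ ((¬P ∧ ¬¬R) ∨ ¬¬(P ∧ ¬R)) ∧ ¬S   [De Morgan]
≡ ((¬P ∧ R) ∨ ¬¬(P ∧ ¬R)) ∧ ¬S   [double negation]
≡ ((¬P ∧ R) ∨ (P ∧ ¬R)) ∧ ¬S   [double negation]
≡ (¬P ∨ P) ∧ (¬P ∨ ¬R) ∧ (R ∨ P) ∧ (R ∨ ¬R) ∧ ¬S   [distribute ∨ over ∧]
≡ (¬P ∨ ¬R) ∧ (R ∨ P) ∧ ¬S   [simplify]

(¬P ∨ ¬R) ∧ (R ∨ P) ∧ ¬S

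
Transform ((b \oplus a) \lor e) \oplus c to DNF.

((b \oplus a) \lor e) \oplus c
⇔ (((b \oplus a) \lor e) \land \lnot c) \lor (\lnot ((b \oplus a) \lor e) \land c)   [expand \oplus]
⇔ (((b \land \lnot a) \lor (\lnot b \land a) \lor e) \land \lnot c) \lor (\lnot ((b \oplus a) \lor e) \land c)   [expand \oplus]
⇔ (((b \land \lnot a) \lor (\lnot b \land a) \lor e) \land \lnot c) \lor (\lnot ((b \land \lnot a) \lor (\lnot b \land a) \lor e) \land c)   [expand \oplus]
⇔ (((b \land \lnot a) \lor (\lnot b \land a) \lor e) \land \lnot c) \lor (\lnot (b \land \lnot a) \land \lnot (\lnot b \land a) \land \lnot e \land c)   [De Morgan]
⇔ (((b \land \lnot a) \lor (\lnot b \land a) \lor e) \land \lnot c) \lor ((\lnot b \lor \lnot \lnot a) \land \lnot (\lnot b \land a) \land \lnot e \land c)   [De Morgan]
⇔ (((b \land \lnot a) \lor (\lnot b \land a) \lor e) \land \lnot c) \lor ((\lnot b \lor a) \land \lnot (\lnot b \land a) \land \lnot e \land c)   [double negation]
⇔ (((b \land \lnot a) \lor (\lnot b \land a) \lor e) \land \lnot c) \lor ((\lnot b \lor a) \land (\lnot \lnot b \lor \lnot a) \land \lnot e \land c)   [De Morgan]
⇔ (((b \land \lnot a) \lor (\lnot b \land a) \lor e) \land \lnot c) \lor ((\lnot b \lor a) \land (b \lor \lnot a) \land \lnot e \land c)   [double negation]
⇔ (b \land \lnot a \land \lnot c) \lor (\lnot b \land a \land \lnot c) \lor (e \land \lnot c) \lor (\lnot b \land b \land \lnot e \land c) \lor (\lnot b \land \lnot a \land \lnot e \land c) \lor (a \land b \land \lnot e \land c) \lor (a \land \lnot a \land \lnot e \land c)   [distribute \land over \lor]
⇔ (b \land \lnot a \land \lnot c) \lor (\lnot b \land a \land \lnot c) \lor (e \land \lnot c) \lor (\lnot b \land \lnot a \land \lnot e \land c) \lor (a \land b \land \lnot e \land c)   [simplify]

(b \land \lnot a \land \lnot c) \lor (\lnot b \land a \land \lnot c) \lor (e \land \lnot c) \lor (\lnot b \land \lnot a \land \lnot e \land c) \lor (a \land b \land \lnot e \land c)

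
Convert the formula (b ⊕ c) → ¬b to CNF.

¬b ∨ c

(b ⊕ c) → ¬b
= ¬(b ⊕ c) ∨ ¬b
= ¬((b ∨ c) ∧ ¬(b ∧ c)) ∨ ¬b
= ¬(b ∨ c) ∨ ¬¬(b ∧ c) ∨ ¬b
= (¬b ∧ ¬c) ∨ ¬¬(b ∧ c) ∨ ¬b
= (¬b ∧ ¬c) ∨ (b ∧ c) ∨ ¬b
= (¬b ∨ b ∨ ¬b) ∧ (¬b ∨ c ∨ ¬b) ∧ (¬c ∨ b ∨ ¬b) ∧ (¬c ∨ c ∨ ¬b)
= ¬b ∨ c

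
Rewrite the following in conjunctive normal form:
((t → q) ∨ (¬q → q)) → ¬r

((t → q) ∨ (¬q → q)) → ¬r
⇔ ¬((t → q) ∨ (¬q → q)) ∨ ¬r   [eliminate →]
⇔ ¬(¬t ∨ q ∨ (¬q → q)) ∨ ¬r   [eliminate →]
⇔ ¬(¬t ∨ q ∨ ¬¬q ∨ q) ∨ ¬r   [eliminate →]
⇔ (¬¬t ∧ ¬q ∧ ¬¬¬q ∧ ¬q) ∨ ¬r   [De Morgan]
⇔ (t ∧ ¬q ∧ ¬¬¬q ∧ ¬q) ∨ ¬r   [double negation]
⇔ (t ∧ ¬q ∧ ¬q ∧ ¬q) ∨ ¬r   [double negation]
⇔ (t ∨ ¬r) ∧ (¬q ∨ ¬r) ∧ (¬q ∨ ¬r) ∧ (¬q ∨ ¬r)   [distribute ∨ over ∧]
⇔ (t ∨ ¬r) ∧ (¬q ∨ ¬r)   [simplify]

(t ∨ ¬r) ∧ (¬q ∨ ¬r)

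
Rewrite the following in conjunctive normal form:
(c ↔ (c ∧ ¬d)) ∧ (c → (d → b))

¬c ∨ ¬d

(c ↔ (c ∧ ¬d)) ∧ (c → (d → b))
= (c → (c ∧ ¬d)) ∧ ((c ∧ ¬d) → c) ∧ (c → (d → b))   — eliminate ↔
= (¬c ∨ (c ∧ ¬d)) ∧ ((c ∧ ¬d) → c) ∧ (c → (d → b))   — eliminate →
= (¬c ∨ (c ∧ ¬d)) ∧ (¬(c ∧ ¬d) ∨ c) ∧ (c → (d → b))   — eliminate →
= (¬c ∨ (c ∧ ¬d)) ∧ (¬(c ∧ ¬d) ∨ c) ∧ (¬c ∨ (d → b))   — eliminate →
= (¬c ∨ (c ∧ ¬d)) ∧ (¬(c ∧ ¬d) ∨ c) ∧ (¬c ∨ ¬d ∨ b)   — eliminate →
= (¬c ∨ (c ∧ ¬d)) ∧ (¬c ∨ ¬¬d ∨ c) ∧ (¬c ∨ ¬d ∨ b)   — De Morgan
= (¬c ∨ (c ∧ ¬d)) ∧ (¬c ∨ d ∨ c) ∧ (¬c ∨ ¬d ∨ b)   — double negation
= (¬c ∨ c) ∧ (¬c ∨ ¬d) ∧ (¬c ∨ d ∨ c) ∧ (¬c ∨ ¬d ∨ b)   — distribute ∨ over ∧
= ¬c ∨ ¬d   — simplify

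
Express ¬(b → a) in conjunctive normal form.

b ∧ ¬a

¬(b → a)
≡ ¬(¬b ∨ a)   — eliminate →
≡ ¬¬b ∧ ¬a   — De Morgan
≡ b ∧ ¬a   — double negation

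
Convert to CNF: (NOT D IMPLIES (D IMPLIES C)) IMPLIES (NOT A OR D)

(NOT D IMPLIES (D IMPLIES C)) IMPLIES (NOT A OR D)
= NOT (NOT D IMPLIES (D IMPLIES C)) OR NOT A OR D   (eliminate IMPLIES)
= NOT (NOT NOT D OR (D IMPLIES C)) OR NOT A OR D   (eliminate IMPLIES)
= NOT (NOT NOT D OR NOT D OR C) OR NOT A OR D   (eliminate IMPLIES)
= (NOT NOT NOT D AND NOT NOT D AND NOT C) OR NOT A OR D   (De Morgan)
= (NOT D AND NOT NOT D AND NOT C) OR NOT A OR D   (double negation)
= (NOT D AND D AND NOT C) OR NOT A OR D   (double negation)
= (NOT D OR NOT A OR D) AND (D OR NOT A OR D) AND (NOT C OR NOT A OR D)   (distribute OR over AND)
= D OR NOT A   (simplify)

D OR NOT A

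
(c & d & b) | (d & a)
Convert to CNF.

(c | a) & d & (b | a)

(c & d & b) | (d & a)
⇔ (c | d) & (c | a) & (d | d) & (d | a) & (b | d) & (b | a)   [distribute | over &]
⇔ (c | a) & d & (b | a)   [simplify]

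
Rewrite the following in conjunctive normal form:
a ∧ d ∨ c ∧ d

(a ∨ c) ∧ d

a ∧ d ∨ c ∧ d
⇔ (a ∨ c) ∧ (a ∨ d) ∧ (d ∨ c) ∧ (d ∨ d)   (distribute ∨ over ∧)
⇔ (a ∨ c) ∧ d   (simplify)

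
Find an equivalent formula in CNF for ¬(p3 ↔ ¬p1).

¬(p3 ↔ ¬p1)
≡ ¬((p3 → ¬p1) ∧ (¬p1 → p3))   (eliminate ↔)
≡ ¬((¬p3 ∨ ¬p1) ∧ (¬p1 → p3))   (eliminate →)
≡ ¬((¬p3 ∨ ¬p1) ∧ (¬¬p1 ∨ p3))   (eliminate →)
≡ ¬(¬p3 ∨ ¬p1) ∨ ¬(¬¬p1 ∨ p3)   (De Morgan)
≡ (¬¬p3 ∧ ¬¬p1) ∨ ¬(¬¬p1 ∨ p3)   (De Morgan)
≡ (p3 ∧ ¬¬p1) ∨ ¬(¬¬p1 ∨ p3)   (double negation)
≡ (p3 ∧ p1) ∨ ¬(¬¬p1 ∨ p3)   (double negation)
≡ (p3 ∧ p1) ∨ (¬¬¬p1 ∧ ¬p3)   (De Morgan)
≡ (p3 ∧ p1) ∨ (¬p1 ∧ ¬p3)   (double negation)
≡ (p3 ∨ ¬p1) ∧ (p3 ∨ ¬p3) ∧ (p1 ∨ ¬p1) ∧ (p1 ∨ ¬p3)   (distribute ∨ over ∧)
≡ (p3 ∨ ¬p1) ∧ (p1 ∨ ¬p3)   (simplify)

(p3 ∨ ¬p1) ∧ (p1 ∨ ¬p3)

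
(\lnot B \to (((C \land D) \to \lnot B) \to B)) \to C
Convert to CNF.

(\lnot B \to (((C \land D) \to \lnot B) \to B)) \to C
≡ \lnot (\lnot B \to (((C \land D) \to \lnot B) \to B)) \lor C   [eliminate \to]
≡ \lnot (\lnot \lnot B \lor (((C \land D) \to \lnot B) \to B)) \lor C   [eliminate \to]
≡ \lnot (\lnot \lnot B \lor \lnot ((C \land D) \to \lnot B) \lor B) \lor C   [eliminate \to]
≡ \lnot (\lnot \lnot B \lor \lnot (\lnot (C \land D) \lor \lnot B) \lor B) \lor C   [eliminate \to]
≡ (\lnot \lnot \lnot B \land \lnot \lnot (\lnot (C \land D) \lor \lnot B) \land \lnot B) \lor C   [De Morgan]
≡ (\lnot B \land \lnot \lnot (\lnot (C \land D) \lor \lnot B) \land \lnot B) \lor C   [double negation]
≡ (\lnot B \land (\lnot (C \land D) \lor \lnot B) \land \lnot B) \lor C   [double negation]
≡ (\lnot B \land (\lnot C \lor \lnot D \lor \lnot B) \land \lnot B) \lor C   [De Morgan]
≡ (\lnot B \lor C) \land (\lnot C \lor \lnot D \lor \lnot B \lor C) \land (\lnot B \lor C)   [distribute \lor over \land]
≡ \lnot B \lor C   [simplify]

\lnot B \lor C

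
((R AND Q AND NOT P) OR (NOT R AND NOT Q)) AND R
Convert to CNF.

((R AND Q AND NOT P) OR (NOT R AND NOT Q)) AND R
≡ (R OR NOT R) AND (R OR NOT Q) AND (Q OR NOT R) AND (Q OR NOT Q) AND (NOT P OR NOT R) AND (NOT P OR NOT Q) AND R
≡ (Q OR NOT R) AND (NOT P OR NOT R) AND (NOT P OR NOT Q) AND R

(Q OR NOT R) AND (NOT P OR NOT R) AND (NOT P OR NOT Q) AND R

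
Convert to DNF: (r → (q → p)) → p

r ∧ q ∧ ¬p ∨ p

(r → (q → p)) → p
≡ ¬(r → (q → p)) ∨ p   [eliminate →]
≡ ¬(¬r ∨ (q → p)) ∨ p   [eliminate →]
≡ ¬(¬r ∨ ¬q ∨ p) ∨ p   [eliminate →]
≡ ¬¬r ∧ ¬¬q ∧ ¬p ∨ p   [De Morgan]
≡ r ∧ ¬¬q ∧ ¬p ∨ p   [double negation]
≡ r ∧ q ∧ ¬p ∨ p   [double negation]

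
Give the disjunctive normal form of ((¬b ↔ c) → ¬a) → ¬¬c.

((¬b ↔ c) → ¬a) → ¬¬c
≡ ¬((¬b ↔ c) → ¬a) ∨ ¬¬c   [eliminate →]
≡ ¬(¬(¬b ↔ c) ∨ ¬a) ∨ ¬¬c   [eliminate →]
≡ ¬(¬((¬b → c) ∧ (c → ¬b)) ∨ ¬a) ∨ ¬¬c   [eliminate ↔]
≡ ¬(¬((¬¬b ∨ c) ∧ (c → ¬b)) ∨ ¬a) ∨ ¬¬c   [eliminate →]
≡ ¬(¬((¬¬b ∨ c) ∧ (¬c ∨ ¬b)) ∨ ¬a) ∨ ¬¬c   [eliminate →]
≡ (¬¬((¬¬b ∨ c) ∧ (¬c ∨ ¬b)) ∧ ¬¬a) ∨ ¬¬c   [De Morgan]
≡ ((¬¬b ∨ c) ∧ (¬c ∨ ¬b) ∧ ¬¬a) ∨ ¬¬c   [double negation]
≡ ((b ∨ c) ∧ (¬c ∨ ¬b) ∧ ¬¬a) ∨ ¬¬c   [double negation]
≡ ((b ∨ c) ∧ (¬c ∨ ¬b) ∧ a) ∨ ¬¬c   [double negation]
≡ ((b ∨ c) ∧ (¬c ∨ ¬b) ∧ a) ∨ c   [double negation]
≡ (b ∧ ¬c ∧ a) ∨ (b ∧ ¬b ∧ a) ∨ (c ∧ ¬c ∧ a) ∨ (c ∧ ¬b ∧ a) ∨ c   [distribute ∧ over ∨]
≡ (b ∧ ¬c ∧ a) ∨ c   [simplify]

(b ∧ ¬c ∧ a) ∨ c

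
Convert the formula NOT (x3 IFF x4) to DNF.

(x3 AND NOT x4) OR (x4 AND NOT x3)

NOT (x3 IFF x4)
≡ NOT ((x3 IMPLIES x4) AND (x4 IMPLIES x3))
≡ NOT ((NOT x3 OR x4) AND (x4 IMPLIES x3))
≡ NOT ((NOT x3 OR x4) AND (NOT x4 OR x3))
≡ NOT (NOT x3 OR x4) OR NOT (NOT x4 OR x3)
≡ (NOT NOT x3 AND NOT x4) OR NOT (NOT x4 OR x3)
≡ (x3 AND NOT x4) OR NOT (NOT x4 OR x3)
≡ (x3 AND NOT x4) OR (NOT NOT x4 AND NOT x3)
≡ (x3 AND NOT x4) OR (x4 AND NOT x3)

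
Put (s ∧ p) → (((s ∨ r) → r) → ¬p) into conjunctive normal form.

¬s ∨ ¬p ∨ ¬r

(s ∧ p) → (((s ∨ r) → r) → ¬p)
≡ ¬(s ∧ p) ∨ (((s ∨ r) → r) → ¬p)   — eliminate →
≡ ¬(s ∧ p) ∨ ¬((s ∨ r) → r) ∨ ¬p   — eliminate →
≡ ¬(s ∧ p) ∨ ¬(¬(s ∨ r) ∨ r) ∨ ¬p   — eliminate →
≡ ¬s ∨ ¬p ∨ ¬(¬(s ∨ r) ∨ r) ∨ ¬p   — De Morgan
≡ ¬s ∨ ¬p ∨ (¬¬(s ∨ r) ∧ ¬r) ∨ ¬p   — De Morgan
≡ ¬s ∨ ¬p ∨ ((s ∨ r) ∧ ¬r) ∨ ¬p   — double negation
≡ (¬s ∨ ¬p ∨ s ∨ r ∨ ¬p) ∧ (¬s ∨ ¬p ∨ ¬r ∨ ¬p)   — distribute ∨ over ∧
≡ ¬s ∨ ¬p ∨ ¬r   — simplify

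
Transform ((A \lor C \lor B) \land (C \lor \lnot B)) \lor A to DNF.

C \lor A

((A \lor C \lor B) \land (C \lor \lnot B)) \lor A
≡ (A \land C) \lor (A \land \lnot B) \lor (C \land C) \lor (C \land \lnot B) \lor (B \land C) \lor (B \land \lnot B) \lor A   (distribute \land over \lor)
≡ C \lor A   (simplify)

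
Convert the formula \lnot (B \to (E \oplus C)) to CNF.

B \land (\lnot E \lor C) \land (\lnot C \lor E)

\lnot (B \to (E \oplus C))
= \lnot (\lnot B \lor (E \oplus C))   [eliminate \to]
= \lnot (\lnot B \lor ((E \lor C) \land \lnot (E \land C)))   [expand \oplus]
= \lnot \lnot B \land \lnot ((E \lor C) \land \lnot (E \land C))   [De Morgan]
= B \land \lnot ((E \lor C) \land \lnot (E \land C))   [double negation]
= B \land (\lnot (E \lor C) \lor \lnot \lnot (E \land C))   [De Morgan]
= B \land ((\lnot E \land \lnot C) \lor \lnot \lnot (E \land C))   [De Morgan]
= B \land ((\lnot E \land \lnot C) \lor (E \land C))   [double negation]
= B \land (\lnot E \lor E) \land (\lnot E \lor C) \land (\lnot C \lor E) \land (\lnot C \lor C)   [distribute \lor over \land]
= B \land (\lnot E \lor C) \land (\lnot C \lor E)   [simplify]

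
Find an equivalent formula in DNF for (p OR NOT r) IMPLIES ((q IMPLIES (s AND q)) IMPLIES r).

(q AND NOT s) OR r

(p OR NOT r) IMPLIES ((q IMPLIES (s AND q)) IMPLIES r)
≡ NOT (p OR NOT r) OR ((q IMPLIES (s AND q)) IMPLIES r)   [eliminate IMPLIES]
≡ NOT (p OR NOT r) OR NOT (q IMPLIES (s AND q)) OR r   [eliminate IMPLIES]
≡ NOT (p OR NOT r) OR NOT (NOT q OR (s AND q)) OR r   [eliminate IMPLIES]
≡ (NOT p AND NOT NOT r) OR NOT (NOT q OR (s AND q)) OR r   [De Morgan]
≡ (NOT p AND r) OR NOT (NOT q OR (s AND q)) OR r   [double negation]
≡ (NOT p AND r) OR (NOT NOT q AND NOT (s AND q)) OR r   [De Morgan]
≡ (NOT p AND r) OR (q AND NOT (s AND q)) OR r   [double negation]
≡ (NOT p AND r) OR (q AND (NOT s OR NOT q)) OR r   [De Morgan]
≡ (NOT p AND r) OR (q AND NOT s) OR (q AND NOT q) OR r   [distribute AND over OR]
≡ (q AND NOT s) OR r   [simplify]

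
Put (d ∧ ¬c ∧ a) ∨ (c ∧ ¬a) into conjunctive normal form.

(d ∧ ¬c ∧ a) ∨ (c ∧ ¬a)
⇔ (d ∨ c) ∧ (d ∨ ¬a) ∧ (¬c ∨ c) ∧ (¬c ∨ ¬a) ∧ (a ∨ c) ∧ (a ∨ ¬a)   (distribute ∨ over ∧)
⇔ (d ∨ c) ∧ (d ∨ ¬a) ∧ (¬c ∨ ¬a) ∧ (a ∨ c)   (simplify)

(d ∨ c) ∧ (d ∨ ¬a) ∧ (¬c ∨ ¬a) ∧ (a ∨ c)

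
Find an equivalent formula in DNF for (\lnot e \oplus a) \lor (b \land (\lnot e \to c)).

(\lnot e \oplus a) \lor (b \land (\lnot e \to c))
= (\lnot e \land \lnot a) \lor (\lnot \lnot e \land a) \lor (b \land (\lnot e \to c))   [expand \oplus]
= (\lnot e \land \lnot a) \lor (\lnot \lnot e \land a) \lor (b \land (\lnot \lnot e \lor c))   [eliminate \to]
= (\lnot e \land \lnot a) \lor (e \land a) \lor (b \land (\lnot \lnot e \lor c))   [double negation]
= (\lnot e \land \lnot a) \lor (e \land a) \lor (b \land (e \lor c))   [double negation]
= (\lnot e \land \lnot a) \lor (e \land a) \lor (b \land e) \lor (b \land c)   [distribute \land over \lor]

(\lnot e \land \lnot a) \lor (e \land a) \lor (b \land e) \lor (b \land c)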